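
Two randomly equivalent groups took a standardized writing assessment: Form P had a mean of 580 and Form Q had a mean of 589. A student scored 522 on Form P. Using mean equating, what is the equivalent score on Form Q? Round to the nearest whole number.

Mean equating: y = x + (M_Y − M_X) = 522 + (589 − 580) = 531

531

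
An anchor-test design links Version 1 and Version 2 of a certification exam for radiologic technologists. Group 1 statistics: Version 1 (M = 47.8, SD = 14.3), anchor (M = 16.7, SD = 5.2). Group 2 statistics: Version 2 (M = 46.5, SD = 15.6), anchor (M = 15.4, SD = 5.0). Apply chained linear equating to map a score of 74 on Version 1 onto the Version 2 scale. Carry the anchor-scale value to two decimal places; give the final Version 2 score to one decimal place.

Version 1 → anchor (Group 1): v = (5.2/14.3)(74 − 47.8) + 16.7 = 26.23
anchor → Version 2 (Group 2): y = (15.6/5.0)(26.23 − 15.4) + 46.5 = 80.3

80.3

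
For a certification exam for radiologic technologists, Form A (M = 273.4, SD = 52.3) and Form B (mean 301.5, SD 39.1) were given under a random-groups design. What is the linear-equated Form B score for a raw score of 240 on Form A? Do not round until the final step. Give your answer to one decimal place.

Linear equating: y = (SD_Y/SD_X)(x − M_X) + M_Y
y = (39.1/52.3)(240 − 273.4) + 301.5
y = 0.747610 × -33.4 + 301.5 = -24.9702 + 301.5 = 276.5

276.5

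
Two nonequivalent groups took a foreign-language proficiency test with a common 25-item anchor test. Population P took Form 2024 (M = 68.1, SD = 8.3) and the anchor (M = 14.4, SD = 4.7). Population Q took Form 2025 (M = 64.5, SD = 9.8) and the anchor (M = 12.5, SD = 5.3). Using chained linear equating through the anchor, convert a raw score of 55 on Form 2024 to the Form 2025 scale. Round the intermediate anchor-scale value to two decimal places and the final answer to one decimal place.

54.3

Form 2024 → anchor (Population P): v = (4.7/8.3)(55 − 68.1) + 14.4 = 6.98
anchor → Form 2025 (Population Q): y = (9.8/5.3)(6.98 − 12.5) + 64.5 = 54.3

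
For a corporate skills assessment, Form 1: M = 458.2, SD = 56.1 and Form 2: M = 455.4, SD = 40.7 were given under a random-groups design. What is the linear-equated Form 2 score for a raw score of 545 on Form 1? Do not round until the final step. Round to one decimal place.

518.4

Linear equating: y = (SD_Y/SD_X)(x − M_X) + M_Y
y = (40.7/56.1)(545 − 458.2) + 455.4
y = 0.725490 × 86.8 + 455.4 = 62.9725 + 455.4 = 518.4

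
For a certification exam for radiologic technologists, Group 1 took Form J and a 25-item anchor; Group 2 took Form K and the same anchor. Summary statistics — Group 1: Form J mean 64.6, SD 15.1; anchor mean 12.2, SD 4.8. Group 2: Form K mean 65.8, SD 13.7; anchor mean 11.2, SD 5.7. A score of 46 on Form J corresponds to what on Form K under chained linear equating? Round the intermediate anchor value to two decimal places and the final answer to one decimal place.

54.0

Form J → anchor (Group 1): v = (4.8/15.1)(46 − 64.6) + 12.2 = 6.29
anchor → Form K (Group 2): y = (13.7/5.7)(6.29 − 11.2) + 65.8 = 54.0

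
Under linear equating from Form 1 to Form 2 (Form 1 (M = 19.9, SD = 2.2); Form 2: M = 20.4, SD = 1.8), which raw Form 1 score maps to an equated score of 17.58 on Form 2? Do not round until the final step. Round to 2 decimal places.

16.45

Invert y = (SD_Y/SD_X)(x − M_X) + M_Y:
x = (SD_X/SD_Y)(y − M_Y) + M_X = (2.2/1.8)(17.58 − 20.4) + 19.9
x = 1.222222 × -2.820 + 19.9 = 16.45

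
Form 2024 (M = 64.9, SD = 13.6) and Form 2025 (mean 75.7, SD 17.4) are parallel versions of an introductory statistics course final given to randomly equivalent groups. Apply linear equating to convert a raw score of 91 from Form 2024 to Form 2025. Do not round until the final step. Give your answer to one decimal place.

Linear equating: y = (SD_Y/SD_X)(x − M_X) + M_Y
y = (17.4/13.6)(91 − 64.9) + 75.7
y = 1.279412 × 26.1 + 75.7 = 33.3926 + 75.7 = 109.1

109.1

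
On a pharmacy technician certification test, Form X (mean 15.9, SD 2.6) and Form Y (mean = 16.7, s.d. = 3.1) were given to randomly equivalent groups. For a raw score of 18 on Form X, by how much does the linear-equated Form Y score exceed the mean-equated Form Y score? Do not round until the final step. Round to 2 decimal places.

Mean-equated: 18 + (16.7 − 15.9) = 18.80
Linear-equated: (3.1/2.6)(18 − 15.9) + 16.7 = 19.204
Difference = 19.204 − 18.80 = 0.40

0.40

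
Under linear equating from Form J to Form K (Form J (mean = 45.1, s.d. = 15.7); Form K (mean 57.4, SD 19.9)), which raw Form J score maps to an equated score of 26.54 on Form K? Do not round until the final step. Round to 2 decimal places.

20.75

Invert y = (SD_Y/SD_X)(x − M_X) + M_Y:
x = (SD_X/SD_Y)(y − M_Y) + M_X = (15.7/19.9)(26.54 − 57.4) + 45.1
x = 0.788945 × -30.860 + 45.1 = 20.75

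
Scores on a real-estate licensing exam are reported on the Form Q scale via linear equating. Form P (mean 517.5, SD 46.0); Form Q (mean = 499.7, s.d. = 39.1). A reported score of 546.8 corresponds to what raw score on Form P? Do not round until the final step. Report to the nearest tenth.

572.9

Invert y = (SD_Y/SD_X)(x − M_X) + M_Y:
x = (SD_X/SD_Y)(y − M_Y) + M_X = (46.0/39.1)(546.8 − 499.7) + 517.5
x = 1.176471 × 47.100 + 517.5 = 572.9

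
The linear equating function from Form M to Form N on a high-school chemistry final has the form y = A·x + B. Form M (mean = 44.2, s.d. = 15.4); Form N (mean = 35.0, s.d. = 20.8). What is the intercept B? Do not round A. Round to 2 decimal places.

A = SD_Y / SD_X = 20.8 / 15.4 = 1.350649
B = M_Y − A·M_X = 35.0 − 1.350649 × 44.2 = -24.70

-24.70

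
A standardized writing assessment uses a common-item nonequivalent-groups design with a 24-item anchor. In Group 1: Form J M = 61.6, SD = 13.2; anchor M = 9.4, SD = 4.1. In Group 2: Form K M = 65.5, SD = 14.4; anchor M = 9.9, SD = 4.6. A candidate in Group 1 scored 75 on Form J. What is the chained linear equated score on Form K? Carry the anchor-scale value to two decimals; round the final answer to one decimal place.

Form J → anchor (Group 1): v = (4.1/13.2)(75 − 61.6) + 9.4 = 13.56
anchor → Form K (Group 2): y = (14.4/4.6)(13.56 − 9.9) + 65.5 = 77.0

77.0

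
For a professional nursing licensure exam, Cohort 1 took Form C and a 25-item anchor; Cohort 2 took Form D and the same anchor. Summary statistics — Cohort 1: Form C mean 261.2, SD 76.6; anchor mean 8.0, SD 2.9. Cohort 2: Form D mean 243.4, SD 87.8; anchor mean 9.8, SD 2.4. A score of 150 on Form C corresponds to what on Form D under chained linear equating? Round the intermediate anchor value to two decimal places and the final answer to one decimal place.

Form C → anchor (Cohort 1): v = (2.9/76.6)(150 − 261.2) + 8.0 = 3.79
anchor → Form D (Cohort 2): y = (87.8/2.4)(3.79 − 9.8) + 243.4 = 23.5

23.5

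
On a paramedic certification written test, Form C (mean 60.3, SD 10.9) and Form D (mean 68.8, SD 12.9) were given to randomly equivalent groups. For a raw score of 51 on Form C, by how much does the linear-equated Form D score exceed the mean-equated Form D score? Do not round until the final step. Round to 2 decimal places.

Mean-equated: 51 + (68.8 − 60.3) = 59.50
Linear-equated: (12.9/10.9)(51 − 60.3) + 68.8 = 57.794
Difference = 57.794 − 59.50 = -1.71

-1.71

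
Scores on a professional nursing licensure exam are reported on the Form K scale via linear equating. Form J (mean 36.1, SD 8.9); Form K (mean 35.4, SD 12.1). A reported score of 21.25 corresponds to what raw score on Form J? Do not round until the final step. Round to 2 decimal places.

Invert y = (SD_Y/SD_X)(x − M_X) + M_Y:
x = (SD_X/SD_Y)(y − M_Y) + M_X = (8.9/12.1)(21.25 − 35.4) + 36.1
x = 0.735537 × -14.150 + 36.1 = 25.69

25.69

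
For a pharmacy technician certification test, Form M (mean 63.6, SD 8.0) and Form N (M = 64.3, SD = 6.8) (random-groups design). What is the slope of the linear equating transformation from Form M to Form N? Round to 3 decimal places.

A = SD_Y / SD_X = 6.8 / 8.0 = 0.850

0.850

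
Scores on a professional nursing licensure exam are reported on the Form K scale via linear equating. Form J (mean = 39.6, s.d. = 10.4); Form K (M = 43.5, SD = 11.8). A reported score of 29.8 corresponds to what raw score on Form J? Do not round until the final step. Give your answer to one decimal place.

27.5

Invert y = (SD_Y/SD_X)(x − M_X) + M_Y:
x = (SD_X/SD_Y)(y − M_Y) + M_X = (10.4/11.8)(29.8 − 43.5) + 39.6
x = 0.881356 × -13.700 + 39.6 = 27.5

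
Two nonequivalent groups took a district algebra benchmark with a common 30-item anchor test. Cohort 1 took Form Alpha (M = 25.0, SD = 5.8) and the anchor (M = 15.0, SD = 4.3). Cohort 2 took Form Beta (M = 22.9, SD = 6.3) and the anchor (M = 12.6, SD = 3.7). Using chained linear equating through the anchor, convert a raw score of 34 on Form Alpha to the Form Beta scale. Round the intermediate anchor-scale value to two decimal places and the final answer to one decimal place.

38.3

Form Alpha → anchor (Cohort 1): v = (4.3/5.8)(34 − 25.0) + 15.0 = 21.67
anchor → Form Beta (Cohort 2): y = (6.3/3.7)(21.67 − 12.6) + 22.9 = 38.3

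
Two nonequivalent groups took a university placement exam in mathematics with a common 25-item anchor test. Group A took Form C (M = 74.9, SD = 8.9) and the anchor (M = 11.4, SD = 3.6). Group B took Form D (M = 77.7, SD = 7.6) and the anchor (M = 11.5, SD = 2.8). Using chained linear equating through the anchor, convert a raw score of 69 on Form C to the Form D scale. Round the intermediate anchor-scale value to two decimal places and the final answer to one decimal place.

70.9

Form C → anchor (Group A): v = (3.6/8.9)(69 − 74.9) + 11.4 = 9.01
anchor → Form D (Group B): y = (7.6/2.8)(9.01 − 11.5) + 77.7 = 70.9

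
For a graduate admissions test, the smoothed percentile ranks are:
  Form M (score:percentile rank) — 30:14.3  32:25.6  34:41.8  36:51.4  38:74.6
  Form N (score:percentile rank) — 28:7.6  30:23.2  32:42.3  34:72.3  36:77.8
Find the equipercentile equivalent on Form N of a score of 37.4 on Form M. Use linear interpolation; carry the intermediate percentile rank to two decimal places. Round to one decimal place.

PR of 37.4 on Form M: 51.4 + (37.4 − 36)/(38 − 36) × (74.6 − 51.4) = 67.64
On Form N, PR 67.64 falls between score 32 (PR 42.3) and 34 (PR 72.3).
Interpolate: 32 + (67.64 − 42.3)/(72.3 − 42.3) × (34 − 32) = 33.7

33.7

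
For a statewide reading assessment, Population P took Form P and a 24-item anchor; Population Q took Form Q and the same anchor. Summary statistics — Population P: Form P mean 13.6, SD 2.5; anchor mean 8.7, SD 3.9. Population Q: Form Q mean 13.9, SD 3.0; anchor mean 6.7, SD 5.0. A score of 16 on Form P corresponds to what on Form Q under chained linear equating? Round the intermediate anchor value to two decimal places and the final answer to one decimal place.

17.3

Form P → anchor (Population P): v = (3.9/2.5)(16 − 13.6) + 8.7 = 12.44
anchor → Form Q (Population Q): y = (3.0/5.0)(12.44 − 6.7) + 13.9 = 17.3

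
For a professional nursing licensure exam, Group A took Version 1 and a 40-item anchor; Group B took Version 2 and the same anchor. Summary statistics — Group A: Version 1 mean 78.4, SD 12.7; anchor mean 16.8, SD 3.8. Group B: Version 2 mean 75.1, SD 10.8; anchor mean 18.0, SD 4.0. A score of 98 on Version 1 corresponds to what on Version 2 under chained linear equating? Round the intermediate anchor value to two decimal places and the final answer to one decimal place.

Version 1 → anchor (Group A): v = (3.8/12.7)(98 − 78.4) + 16.8 = 22.66
anchor → Version 2 (Group B): y = (10.8/4.0)(22.66 − 18.0) + 75.1 = 87.7

87.7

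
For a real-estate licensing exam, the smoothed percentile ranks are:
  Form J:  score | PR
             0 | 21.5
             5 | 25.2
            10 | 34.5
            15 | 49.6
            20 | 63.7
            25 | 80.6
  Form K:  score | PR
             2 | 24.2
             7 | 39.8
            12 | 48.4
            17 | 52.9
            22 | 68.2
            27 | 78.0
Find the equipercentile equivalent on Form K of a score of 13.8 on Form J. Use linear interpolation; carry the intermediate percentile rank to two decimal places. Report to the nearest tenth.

PR of 13.8 on Form J: 34.5 + (13.8 − 10)/(15 − 10) × (49.6 − 34.5) = 45.98
On Form K, PR 45.98 falls between score 7 (PR 39.8) and 12 (PR 48.4).
Interpolate: 7 + (45.98 − 39.8)/(48.4 − 39.8) × (12 − 7) = 10.6

10.6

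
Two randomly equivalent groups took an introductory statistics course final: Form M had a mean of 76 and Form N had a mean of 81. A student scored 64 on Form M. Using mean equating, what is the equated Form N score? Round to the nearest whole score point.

69

Mean equating: y = x + (M_Y − M_X) = 64 + (81 − 76) = 69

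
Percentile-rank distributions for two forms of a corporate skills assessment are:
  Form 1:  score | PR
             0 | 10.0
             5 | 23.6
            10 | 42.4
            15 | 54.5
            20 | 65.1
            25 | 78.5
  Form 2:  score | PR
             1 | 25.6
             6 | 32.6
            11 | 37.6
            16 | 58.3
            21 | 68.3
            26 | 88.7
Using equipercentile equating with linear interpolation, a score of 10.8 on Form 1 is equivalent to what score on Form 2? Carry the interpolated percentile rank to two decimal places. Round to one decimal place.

12.6

PR of 10.8 on Form 1: 42.4 + (10.8 − 10)/(15 − 10) × (54.5 − 42.4) = 44.34
On Form 2, PR 44.34 falls between score 11 (PR 37.6) and 16 (PR 58.3).
Interpolate: 11 + (44.34 − 37.6)/(58.3 − 37.6) × (16 − 11) = 12.6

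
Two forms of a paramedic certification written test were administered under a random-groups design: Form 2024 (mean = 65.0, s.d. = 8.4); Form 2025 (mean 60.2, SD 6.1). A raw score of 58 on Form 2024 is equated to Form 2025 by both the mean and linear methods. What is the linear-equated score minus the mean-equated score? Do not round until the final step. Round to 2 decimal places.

1.92

Mean-equated: 58 + (60.2 − 65.0) = 53.20
Linear-equated: (6.1/8.4)(58 − 65.0) + 60.2 = 55.117
Difference = 55.117 − 53.20 = 1.92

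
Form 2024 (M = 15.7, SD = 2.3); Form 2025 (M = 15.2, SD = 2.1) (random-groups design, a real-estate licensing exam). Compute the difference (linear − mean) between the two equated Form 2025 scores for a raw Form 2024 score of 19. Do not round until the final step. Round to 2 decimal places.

-0.29

Mean-equated: 19 + (15.2 − 15.7) = 18.50
Linear-equated: (2.1/2.3)(19 − 15.7) + 15.2 = 18.213
Difference = 18.213 − 18.50 = -0.29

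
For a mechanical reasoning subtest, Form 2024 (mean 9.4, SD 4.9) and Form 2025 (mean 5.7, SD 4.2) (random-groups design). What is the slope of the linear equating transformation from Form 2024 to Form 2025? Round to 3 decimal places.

0.857

A = SD_Y / SD_X = 4.2 / 4.9 = 0.857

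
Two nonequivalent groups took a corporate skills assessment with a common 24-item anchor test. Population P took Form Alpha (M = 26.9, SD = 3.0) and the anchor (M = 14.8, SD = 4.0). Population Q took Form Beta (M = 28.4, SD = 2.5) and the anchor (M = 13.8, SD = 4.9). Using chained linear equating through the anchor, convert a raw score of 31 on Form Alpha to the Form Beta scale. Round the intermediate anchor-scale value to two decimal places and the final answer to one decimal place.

Form Alpha → anchor (Population P): v = (4.0/3.0)(31 − 26.9) + 14.8 = 20.27
anchor → Form Beta (Population Q): y = (2.5/4.9)(20.27 − 13.8) + 28.4 = 31.7

31.7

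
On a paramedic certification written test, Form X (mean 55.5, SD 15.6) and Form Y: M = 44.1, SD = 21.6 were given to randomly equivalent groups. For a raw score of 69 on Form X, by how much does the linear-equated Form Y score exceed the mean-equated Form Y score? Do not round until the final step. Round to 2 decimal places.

5.19

Mean-equated: 69 + (44.1 − 55.5) = 57.60
Linear-equated: (21.6/15.6)(69 − 55.5) + 44.1 = 62.792
Difference = 62.792 − 57.60 = 5.19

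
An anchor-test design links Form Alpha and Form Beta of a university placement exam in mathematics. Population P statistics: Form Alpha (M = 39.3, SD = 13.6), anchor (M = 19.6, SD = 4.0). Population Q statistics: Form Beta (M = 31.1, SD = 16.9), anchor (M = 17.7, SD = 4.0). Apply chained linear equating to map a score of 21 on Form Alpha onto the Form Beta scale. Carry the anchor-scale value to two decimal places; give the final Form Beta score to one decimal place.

16.4

Form Alpha → anchor (Population P): v = (4.0/13.6)(21 − 39.3) + 19.6 = 14.22
anchor → Form Beta (Population Q): y = (16.9/4.0)(14.22 − 17.7) + 31.1 = 16.4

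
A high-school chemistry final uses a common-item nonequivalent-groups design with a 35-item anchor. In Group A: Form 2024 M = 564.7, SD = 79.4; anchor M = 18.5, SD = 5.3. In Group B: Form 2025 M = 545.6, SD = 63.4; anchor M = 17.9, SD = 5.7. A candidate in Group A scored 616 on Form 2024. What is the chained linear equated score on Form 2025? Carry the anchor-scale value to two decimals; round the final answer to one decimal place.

Form 2024 → anchor (Group A): v = (5.3/79.4)(616 − 564.7) + 18.5 = 21.92
anchor → Form 2025 (Group B): y = (63.4/5.7)(21.92 − 17.9) + 545.6 = 590.3

590.3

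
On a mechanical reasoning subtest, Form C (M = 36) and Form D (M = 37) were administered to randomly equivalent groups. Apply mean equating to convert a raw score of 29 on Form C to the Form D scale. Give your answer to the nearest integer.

Mean equating: y = x + (M_Y − M_X) = 29 + (37 − 36) = 30

30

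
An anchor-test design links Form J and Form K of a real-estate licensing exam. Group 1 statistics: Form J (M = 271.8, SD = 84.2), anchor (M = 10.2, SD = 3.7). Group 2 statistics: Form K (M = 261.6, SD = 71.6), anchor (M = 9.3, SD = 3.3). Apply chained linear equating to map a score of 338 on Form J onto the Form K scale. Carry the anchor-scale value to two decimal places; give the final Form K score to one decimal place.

Form J → anchor (Group 1): v = (3.7/84.2)(338 − 271.8) + 10.2 = 13.11
anchor → Form K (Group 2): y = (71.6/3.3)(13.11 − 9.3) + 261.6 = 344.3

344.3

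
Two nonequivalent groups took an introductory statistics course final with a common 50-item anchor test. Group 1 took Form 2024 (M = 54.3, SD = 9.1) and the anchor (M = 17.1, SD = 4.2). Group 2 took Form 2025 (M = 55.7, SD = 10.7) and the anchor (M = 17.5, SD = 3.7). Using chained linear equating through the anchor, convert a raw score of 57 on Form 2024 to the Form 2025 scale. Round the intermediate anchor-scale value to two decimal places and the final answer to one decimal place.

Form 2024 → anchor (Group 1): v = (4.2/9.1)(57 − 54.3) + 17.1 = 18.35
anchor → Form 2025 (Group 2): y = (10.7/3.7)(18.35 − 17.5) + 55.7 = 58.2

58.2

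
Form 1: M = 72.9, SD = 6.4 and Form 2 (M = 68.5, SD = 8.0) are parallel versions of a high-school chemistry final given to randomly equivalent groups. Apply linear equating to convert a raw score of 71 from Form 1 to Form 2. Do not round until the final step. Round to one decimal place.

66.1

Linear equating: y = (SD_Y/SD_X)(x − M_X) + M_Y
y = (8.0/6.4)(71 − 72.9) + 68.5
y = 1.250000 × -1.9 + 68.5 = -2.3750 + 68.5 = 66.1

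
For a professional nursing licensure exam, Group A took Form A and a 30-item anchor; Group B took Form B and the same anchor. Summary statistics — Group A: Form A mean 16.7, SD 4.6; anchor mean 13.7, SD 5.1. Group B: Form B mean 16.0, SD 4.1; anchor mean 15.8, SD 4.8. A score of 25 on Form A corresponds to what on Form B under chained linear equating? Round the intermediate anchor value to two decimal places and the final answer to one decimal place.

Form A → anchor (Group A): v = (5.1/4.6)(25 − 16.7) + 13.7 = 22.90
anchor → Form B (Group B): y = (4.1/4.8)(22.90 − 15.8) + 16.0 = 22.1

22.1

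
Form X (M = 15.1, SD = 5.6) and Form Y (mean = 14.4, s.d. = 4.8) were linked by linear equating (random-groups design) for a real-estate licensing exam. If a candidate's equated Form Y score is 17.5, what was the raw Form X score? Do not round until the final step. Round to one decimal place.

18.7

Invert y = (SD_Y/SD_X)(x − M_X) + M_Y:
x = (SD_X/SD_Y)(y − M_Y) + M_X = (5.6/4.8)(17.5 − 14.4) + 15.1
x = 1.166667 × 3.100 + 15.1 = 18.7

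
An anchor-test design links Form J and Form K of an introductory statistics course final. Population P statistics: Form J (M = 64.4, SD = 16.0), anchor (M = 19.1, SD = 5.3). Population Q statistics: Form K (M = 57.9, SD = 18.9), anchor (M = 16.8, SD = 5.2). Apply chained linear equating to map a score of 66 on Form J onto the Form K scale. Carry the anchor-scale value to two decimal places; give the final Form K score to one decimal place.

Form J → anchor (Population P): v = (5.3/16.0)(66 − 64.4) + 19.1 = 19.63
anchor → Form K (Population Q): y = (18.9/5.2)(19.63 − 16.8) + 57.9 = 68.2

68.2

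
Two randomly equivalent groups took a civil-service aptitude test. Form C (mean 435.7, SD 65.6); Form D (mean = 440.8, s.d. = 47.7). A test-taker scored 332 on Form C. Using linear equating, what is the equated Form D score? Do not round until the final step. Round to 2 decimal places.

365.40

Linear equating: y = (SD_Y/SD_X)(x − M_X) + M_Y
y = (47.7/65.6)(332 − 435.7) + 440.8
y = 0.727134 × -103.7 + 440.8 = -75.4038 + 440.8 = 365.40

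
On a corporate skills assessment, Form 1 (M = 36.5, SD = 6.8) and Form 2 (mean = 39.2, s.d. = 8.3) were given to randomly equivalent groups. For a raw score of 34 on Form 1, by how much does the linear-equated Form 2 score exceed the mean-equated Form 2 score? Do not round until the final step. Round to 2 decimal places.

Mean-equated: 34 + (39.2 − 36.5) = 36.70
Linear-equated: (8.3/6.8)(34 − 36.5) + 39.2 = 36.149
Difference = 36.149 − 36.70 = -0.55

-0.55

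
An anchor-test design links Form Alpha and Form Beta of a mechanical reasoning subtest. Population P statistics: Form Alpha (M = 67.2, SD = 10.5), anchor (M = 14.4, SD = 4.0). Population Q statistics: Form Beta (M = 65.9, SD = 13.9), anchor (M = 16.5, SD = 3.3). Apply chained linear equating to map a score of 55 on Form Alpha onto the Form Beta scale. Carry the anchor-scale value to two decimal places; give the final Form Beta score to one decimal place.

37.5

Form Alpha → anchor (Population P): v = (4.0/10.5)(55 − 67.2) + 14.4 = 9.75
anchor → Form Beta (Population Q): y = (13.9/3.3)(9.75 − 16.5) + 65.9 = 37.5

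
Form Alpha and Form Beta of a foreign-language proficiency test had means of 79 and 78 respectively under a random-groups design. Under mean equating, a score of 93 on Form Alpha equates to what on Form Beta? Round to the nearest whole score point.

Mean equating: y = x + (M_Y − M_X) = 93 + (78 − 79) = 92

92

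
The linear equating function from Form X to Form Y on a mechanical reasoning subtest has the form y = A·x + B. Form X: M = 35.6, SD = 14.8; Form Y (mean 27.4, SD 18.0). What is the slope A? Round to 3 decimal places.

1.216

A = SD_Y / SD_X = 18.0 / 14.8 = 1.216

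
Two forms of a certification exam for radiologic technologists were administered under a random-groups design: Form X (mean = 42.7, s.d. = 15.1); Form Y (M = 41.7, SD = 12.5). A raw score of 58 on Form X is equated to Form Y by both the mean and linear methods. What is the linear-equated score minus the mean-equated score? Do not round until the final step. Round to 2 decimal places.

-2.63

Mean-equated: 58 + (41.7 − 42.7) = 57.00
Linear-equated: (12.5/15.1)(58 − 42.7) + 41.7 = 54.366
Difference = 54.366 − 57.00 = -2.63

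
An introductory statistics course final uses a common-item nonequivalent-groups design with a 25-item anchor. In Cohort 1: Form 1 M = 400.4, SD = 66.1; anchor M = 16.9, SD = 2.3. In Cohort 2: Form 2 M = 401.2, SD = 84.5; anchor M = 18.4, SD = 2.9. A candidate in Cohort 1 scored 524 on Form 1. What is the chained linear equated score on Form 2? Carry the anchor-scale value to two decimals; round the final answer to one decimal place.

482.8

Form 1 → anchor (Cohort 1): v = (2.3/66.1)(524 − 400.4) + 16.9 = 21.20
anchor → Form 2 (Cohort 2): y = (84.5/2.9)(21.20 − 18.4) + 401.2 = 482.8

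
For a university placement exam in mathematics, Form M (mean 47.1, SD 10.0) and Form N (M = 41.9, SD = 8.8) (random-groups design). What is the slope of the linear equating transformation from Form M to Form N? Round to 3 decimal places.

A = SD_Y / SD_X = 8.8 / 10.0 = 0.880

0.880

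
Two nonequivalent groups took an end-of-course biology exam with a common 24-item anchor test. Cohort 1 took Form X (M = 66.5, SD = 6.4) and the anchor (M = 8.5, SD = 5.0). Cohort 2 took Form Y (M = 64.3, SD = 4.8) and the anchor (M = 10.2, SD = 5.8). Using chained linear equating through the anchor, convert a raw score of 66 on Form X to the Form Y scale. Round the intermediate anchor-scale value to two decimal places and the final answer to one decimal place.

Form X → anchor (Cohort 1): v = (5.0/6.4)(66 − 66.5) + 8.5 = 8.11
anchor → Form Y (Cohort 2): y = (4.8/5.8)(8.11 − 10.2) + 64.3 = 62.6

62.6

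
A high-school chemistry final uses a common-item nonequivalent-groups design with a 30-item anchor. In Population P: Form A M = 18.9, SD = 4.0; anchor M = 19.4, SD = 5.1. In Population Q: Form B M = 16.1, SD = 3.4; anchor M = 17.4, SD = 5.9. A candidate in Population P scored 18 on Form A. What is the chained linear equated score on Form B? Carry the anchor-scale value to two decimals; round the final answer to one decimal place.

Form A → anchor (Population P): v = (5.1/4.0)(18 − 18.9) + 19.4 = 18.25
anchor → Form B (Population Q): y = (3.4/5.9)(18.25 − 17.4) + 16.1 = 16.6

16.6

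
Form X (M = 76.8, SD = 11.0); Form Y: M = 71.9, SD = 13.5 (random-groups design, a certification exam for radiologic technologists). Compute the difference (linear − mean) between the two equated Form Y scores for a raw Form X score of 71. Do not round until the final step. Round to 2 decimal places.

Mean-equated: 71 + (71.9 − 76.8) = 66.10
Linear-equated: (13.5/11.0)(71 − 76.8) + 71.9 = 64.782
Difference = 64.782 − 66.10 = -1.32

-1.32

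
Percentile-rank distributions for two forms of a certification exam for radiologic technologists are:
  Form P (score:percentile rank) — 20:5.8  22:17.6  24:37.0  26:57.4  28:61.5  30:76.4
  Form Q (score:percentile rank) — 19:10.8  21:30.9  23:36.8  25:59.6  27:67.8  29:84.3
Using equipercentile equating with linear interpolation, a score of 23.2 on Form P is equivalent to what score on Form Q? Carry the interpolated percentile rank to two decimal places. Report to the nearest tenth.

PR of 23.2 on Form P: 17.6 + (23.2 − 22)/(24 − 22) × (37.0 − 17.6) = 29.24
On Form Q, PR 29.24 falls between score 19 (PR 10.8) and 21 (PR 30.9).
Interpolate: 19 + (29.24 − 10.8)/(30.9 − 10.8) × (21 − 19) = 20.8

20.8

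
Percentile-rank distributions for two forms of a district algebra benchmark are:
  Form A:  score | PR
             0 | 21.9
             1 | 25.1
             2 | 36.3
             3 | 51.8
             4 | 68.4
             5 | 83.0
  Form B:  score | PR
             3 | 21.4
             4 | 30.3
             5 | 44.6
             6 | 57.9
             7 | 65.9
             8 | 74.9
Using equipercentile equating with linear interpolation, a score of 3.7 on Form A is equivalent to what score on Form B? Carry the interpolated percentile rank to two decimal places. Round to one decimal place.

6.7

PR of 3.7 on Form A: 51.8 + (3.7 − 3)/(4 − 3) × (68.4 − 51.8) = 63.42
On Form B, PR 63.42 falls between score 6 (PR 57.9) and 7 (PR 65.9).
Interpolate: 6 + (63.42 − 57.9)/(65.9 − 57.9) × (7 − 6) = 6.7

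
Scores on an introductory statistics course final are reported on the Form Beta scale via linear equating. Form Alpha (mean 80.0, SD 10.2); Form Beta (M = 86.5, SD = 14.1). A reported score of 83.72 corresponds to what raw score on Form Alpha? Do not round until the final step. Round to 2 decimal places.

77.99

Invert y = (SD_Y/SD_X)(x − M_X) + M_Y:
x = (SD_X/SD_Y)(y − M_Y) + M_X = (10.2/14.1)(83.72 − 86.5) + 80.0
x = 0.723404 × -2.780 + 80.0 = 77.99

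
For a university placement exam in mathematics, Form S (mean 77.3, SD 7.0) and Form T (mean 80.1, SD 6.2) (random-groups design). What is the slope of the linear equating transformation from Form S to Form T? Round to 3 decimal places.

A = SD_Y / SD_X = 6.2 / 7.0 = 0.886

0.886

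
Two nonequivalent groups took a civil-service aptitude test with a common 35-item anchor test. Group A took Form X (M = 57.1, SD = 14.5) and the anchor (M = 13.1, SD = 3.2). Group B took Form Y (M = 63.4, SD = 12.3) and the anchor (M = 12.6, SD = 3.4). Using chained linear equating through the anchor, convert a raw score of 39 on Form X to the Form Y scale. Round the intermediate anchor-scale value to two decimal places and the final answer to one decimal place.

50.8

Form X → anchor (Group A): v = (3.2/14.5)(39 − 57.1) + 13.1 = 9.11
anchor → Form Y (Group B): y = (12.3/3.4)(9.11 − 12.6) + 63.4 = 50.8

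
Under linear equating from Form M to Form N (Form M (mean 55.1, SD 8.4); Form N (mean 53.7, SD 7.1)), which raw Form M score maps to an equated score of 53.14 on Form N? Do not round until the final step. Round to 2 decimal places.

54.44

Invert y = (SD_Y/SD_X)(x − M_X) + M_Y:
x = (SD_X/SD_Y)(y − M_Y) + M_X = (8.4/7.1)(53.14 − 53.7) + 55.1
x = 1.183099 × -0.560 + 55.1 = 54.44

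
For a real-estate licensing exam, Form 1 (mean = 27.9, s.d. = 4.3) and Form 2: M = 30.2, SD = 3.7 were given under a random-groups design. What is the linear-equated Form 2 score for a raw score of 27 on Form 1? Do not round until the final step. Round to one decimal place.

29.4

Linear equating: y = (SD_Y/SD_X)(x − M_X) + M_Y
y = (3.7/4.3)(27 − 27.9) + 30.2
y = 0.860465 × -0.9 + 30.2 = -0.7744 + 30.2 = 29.4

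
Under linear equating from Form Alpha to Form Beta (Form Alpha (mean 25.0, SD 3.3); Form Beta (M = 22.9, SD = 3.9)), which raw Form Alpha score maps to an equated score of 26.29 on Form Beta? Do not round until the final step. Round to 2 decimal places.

Invert y = (SD_Y/SD_X)(x − M_X) + M_Y:
x = (SD_X/SD_Y)(y − M_Y) + M_X = (3.3/3.9)(26.29 − 22.9) + 25.0
x = 0.846154 × 3.390 + 25.0 = 27.87

27.87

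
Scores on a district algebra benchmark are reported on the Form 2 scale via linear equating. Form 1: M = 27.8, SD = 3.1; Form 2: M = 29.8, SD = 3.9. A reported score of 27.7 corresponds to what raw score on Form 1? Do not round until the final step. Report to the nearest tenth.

Invert y = (SD_Y/SD_X)(x − M_X) + M_Y:
x = (SD_X/SD_Y)(y − M_Y) + M_X = (3.1/3.9)(27.7 − 29.8) + 27.8
x = 0.794872 × -2.100 + 27.8 = 26.1

26.1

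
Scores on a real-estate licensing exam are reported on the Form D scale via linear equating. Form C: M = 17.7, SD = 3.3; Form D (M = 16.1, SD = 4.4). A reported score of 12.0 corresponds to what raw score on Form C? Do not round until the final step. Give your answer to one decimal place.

14.6

Invert y = (SD_Y/SD_X)(x − M_X) + M_Y:
x = (SD_X/SD_Y)(y − M_Y) + M_X = (3.3/4.4)(12.0 − 16.1) + 17.7
x = 0.750000 × -4.100 + 17.7 = 14.6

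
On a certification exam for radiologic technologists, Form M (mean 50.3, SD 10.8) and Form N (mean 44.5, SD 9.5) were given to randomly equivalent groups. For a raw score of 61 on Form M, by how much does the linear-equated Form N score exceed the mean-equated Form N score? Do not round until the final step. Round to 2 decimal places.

Mean-equated: 61 + (44.5 − 50.3) = 55.20
Linear-equated: (9.5/10.8)(61 − 50.3) + 44.5 = 53.912
Difference = 53.912 − 55.20 = -1.29

-1.29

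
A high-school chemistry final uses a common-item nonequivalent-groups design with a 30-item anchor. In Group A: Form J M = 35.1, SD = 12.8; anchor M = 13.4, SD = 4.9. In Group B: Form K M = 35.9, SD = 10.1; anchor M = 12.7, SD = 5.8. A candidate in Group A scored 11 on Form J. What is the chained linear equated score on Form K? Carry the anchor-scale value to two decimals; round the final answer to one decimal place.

Form J → anchor (Group A): v = (4.9/12.8)(11 − 35.1) + 13.4 = 4.17
anchor → Form K (Group B): y = (10.1/5.8)(4.17 − 12.7) + 35.9 = 21.0

21.0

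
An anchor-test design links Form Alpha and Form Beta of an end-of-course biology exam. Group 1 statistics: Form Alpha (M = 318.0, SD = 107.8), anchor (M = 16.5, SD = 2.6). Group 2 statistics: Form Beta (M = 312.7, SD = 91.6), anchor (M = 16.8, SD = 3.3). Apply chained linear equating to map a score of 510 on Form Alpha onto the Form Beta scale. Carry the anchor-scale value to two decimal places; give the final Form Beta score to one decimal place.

432.9

Form Alpha → anchor (Group 1): v = (2.6/107.8)(510 − 318.0) + 16.5 = 21.13
anchor → Form Beta (Group 2): y = (91.6/3.3)(21.13 − 16.8) + 312.7 = 432.9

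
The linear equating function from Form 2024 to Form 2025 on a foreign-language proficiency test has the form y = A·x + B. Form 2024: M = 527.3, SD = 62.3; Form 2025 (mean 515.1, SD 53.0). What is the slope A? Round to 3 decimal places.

0.851

A = SD_Y / SD_X = 53.0 / 62.3 = 0.851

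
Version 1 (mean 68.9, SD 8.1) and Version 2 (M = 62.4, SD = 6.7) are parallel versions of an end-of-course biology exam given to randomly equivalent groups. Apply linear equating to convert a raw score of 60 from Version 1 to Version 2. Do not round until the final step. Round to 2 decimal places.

55.04

Linear equating: y = (SD_Y/SD_X)(x − M_X) + M_Y
y = (6.7/8.1)(60 − 68.9) + 62.4
y = 0.827160 × -8.9 + 62.4 = -7.3617 + 62.4 = 55.04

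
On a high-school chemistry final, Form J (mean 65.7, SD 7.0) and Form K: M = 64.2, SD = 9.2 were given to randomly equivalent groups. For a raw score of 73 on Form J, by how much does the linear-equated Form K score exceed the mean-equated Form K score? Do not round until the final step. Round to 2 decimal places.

2.29

Mean-equated: 73 + (64.2 − 65.7) = 71.50
Linear-equated: (9.2/7.0)(73 − 65.7) + 64.2 = 73.794
Difference = 73.794 − 71.50 = 2.29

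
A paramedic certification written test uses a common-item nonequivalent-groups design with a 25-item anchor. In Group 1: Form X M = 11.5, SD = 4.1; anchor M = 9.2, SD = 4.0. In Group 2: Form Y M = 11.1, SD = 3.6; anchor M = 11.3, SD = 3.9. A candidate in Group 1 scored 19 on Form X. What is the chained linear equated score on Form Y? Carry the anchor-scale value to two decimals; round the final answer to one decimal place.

Form X → anchor (Group 1): v = (4.0/4.1)(19 − 11.5) + 9.2 = 16.52
anchor → Form Y (Group 2): y = (3.6/3.9)(16.52 − 11.3) + 11.1 = 15.9

15.9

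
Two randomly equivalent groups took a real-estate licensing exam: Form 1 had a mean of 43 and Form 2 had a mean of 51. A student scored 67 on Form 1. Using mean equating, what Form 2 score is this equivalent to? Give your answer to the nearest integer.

Mean equating: y = x + (M_Y − M_X) = 67 + (51 − 43) = 75

75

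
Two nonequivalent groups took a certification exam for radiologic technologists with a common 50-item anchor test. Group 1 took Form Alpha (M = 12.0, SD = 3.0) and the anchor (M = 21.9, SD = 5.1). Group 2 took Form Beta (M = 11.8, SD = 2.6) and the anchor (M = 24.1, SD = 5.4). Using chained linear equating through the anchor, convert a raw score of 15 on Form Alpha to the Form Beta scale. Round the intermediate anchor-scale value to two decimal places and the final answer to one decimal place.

Form Alpha → anchor (Group 1): v = (5.1/3.0)(15 − 12.0) + 21.9 = 27.00
anchor → Form Beta (Group 2): y = (2.6/5.4)(27.00 − 24.1) + 11.8 = 13.2

13.2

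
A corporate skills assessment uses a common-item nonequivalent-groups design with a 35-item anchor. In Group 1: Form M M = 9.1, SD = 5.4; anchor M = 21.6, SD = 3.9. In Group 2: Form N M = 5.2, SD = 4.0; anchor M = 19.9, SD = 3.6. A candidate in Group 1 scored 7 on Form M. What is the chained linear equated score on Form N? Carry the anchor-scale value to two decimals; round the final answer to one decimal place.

Form M → anchor (Group 1): v = (3.9/5.4)(7 − 9.1) + 21.6 = 20.08
anchor → Form N (Group 2): y = (4.0/3.6)(20.08 − 19.9) + 5.2 = 5.4

5.4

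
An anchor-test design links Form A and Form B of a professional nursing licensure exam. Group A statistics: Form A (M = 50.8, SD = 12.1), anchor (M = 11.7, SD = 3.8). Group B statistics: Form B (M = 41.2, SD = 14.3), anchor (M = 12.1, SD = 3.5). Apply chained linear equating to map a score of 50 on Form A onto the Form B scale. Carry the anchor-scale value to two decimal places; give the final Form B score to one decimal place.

38.5

Form A → anchor (Group A): v = (3.8/12.1)(50 − 50.8) + 11.7 = 11.45
anchor → Form B (Group B): y = (14.3/3.5)(11.45 − 12.1) + 41.2 = 38.5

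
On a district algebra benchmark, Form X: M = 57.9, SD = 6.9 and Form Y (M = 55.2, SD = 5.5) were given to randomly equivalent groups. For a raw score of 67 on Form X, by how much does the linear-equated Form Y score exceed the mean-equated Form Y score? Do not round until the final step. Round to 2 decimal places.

Mean-equated: 67 + (55.2 − 57.9) = 64.30
Linear-equated: (5.5/6.9)(67 − 57.9) + 55.2 = 62.454
Difference = 62.454 − 64.30 = -1.85

-1.85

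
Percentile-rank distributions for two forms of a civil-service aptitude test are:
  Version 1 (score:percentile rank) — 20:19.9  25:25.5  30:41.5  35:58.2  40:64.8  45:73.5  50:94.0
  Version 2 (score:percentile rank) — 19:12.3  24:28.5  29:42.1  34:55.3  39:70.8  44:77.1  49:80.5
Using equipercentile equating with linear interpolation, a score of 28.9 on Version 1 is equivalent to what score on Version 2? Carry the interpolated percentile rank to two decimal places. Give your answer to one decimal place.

27.5

PR of 28.9 on Version 1: 25.5 + (28.9 − 25)/(30 − 25) × (41.5 − 25.5) = 37.98
On Version 2, PR 37.98 falls between score 24 (PR 28.5) and 29 (PR 42.1).
Interpolate: 24 + (37.98 − 28.5)/(42.1 − 28.5) × (29 − 24) = 27.5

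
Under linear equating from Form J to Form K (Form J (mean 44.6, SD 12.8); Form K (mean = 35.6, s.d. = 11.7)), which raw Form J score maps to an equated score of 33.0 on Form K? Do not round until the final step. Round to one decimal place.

41.8

Invert y = (SD_Y/SD_X)(x − M_X) + M_Y:
x = (SD_X/SD_Y)(y − M_Y) + M_X = (12.8/11.7)(33.0 − 35.6) + 44.6
x = 1.094017 × -2.600 + 44.6 = 41.8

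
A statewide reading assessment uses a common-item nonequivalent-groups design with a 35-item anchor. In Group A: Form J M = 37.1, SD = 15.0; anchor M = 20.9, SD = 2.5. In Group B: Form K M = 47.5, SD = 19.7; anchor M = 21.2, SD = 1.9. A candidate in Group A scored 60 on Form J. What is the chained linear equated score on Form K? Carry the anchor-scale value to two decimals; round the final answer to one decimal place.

Form J → anchor (Group A): v = (2.5/15.0)(60 − 37.1) + 20.9 = 24.72
anchor → Form K (Group B): y = (19.7/1.9)(24.72 − 21.2) + 47.5 = 84.0

84.0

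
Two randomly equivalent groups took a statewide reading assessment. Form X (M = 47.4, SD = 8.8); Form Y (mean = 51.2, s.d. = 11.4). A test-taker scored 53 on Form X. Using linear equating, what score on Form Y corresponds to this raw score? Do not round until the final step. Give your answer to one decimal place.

Linear equating: y = (SD_Y/SD_X)(x − M_X) + M_Y
y = (11.4/8.8)(53 − 47.4) + 51.2
y = 1.295455 × 5.6 + 51.2 = 7.2545 + 51.2 = 58.5

58.5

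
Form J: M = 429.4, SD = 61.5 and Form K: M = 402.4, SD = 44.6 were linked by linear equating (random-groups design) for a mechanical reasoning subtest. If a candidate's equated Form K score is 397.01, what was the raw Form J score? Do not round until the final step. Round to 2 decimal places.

421.97

Invert y = (SD_Y/SD_X)(x − M_X) + M_Y:
x = (SD_X/SD_Y)(y − M_Y) + M_X = (61.5/44.6)(397.01 − 402.4) + 429.4
x = 1.378924 × -5.390 + 429.4 = 421.97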